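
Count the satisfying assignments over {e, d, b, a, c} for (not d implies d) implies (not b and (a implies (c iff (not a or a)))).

22

Initial set: {T ((not d implies d) implies (not b and (a implies (c iff (not a or a)))))}.
T ((not d implies d) implies (not b and (a implies (c iff (not a or a))))): β-rule — branch into F (not d implies d)  //  T (not b and (a implies (c iff (not a or a)))).
  branch 1 (add F (not d implies d)):
    F (not d implies d): α-rule — add T not d, F d.
    ○ open, literals {d=false}.
  branch 2 (add T (not b and (a implies (c iff (not a or a))))):
    T (not b and (a implies (c iff (not a or a)))): α-rule — add T not b, T (a implies (c iff (not a or a))).
    T (a implies (c iff (not a or a))): β-rule — branch into F a  //  T (c iff (not a or a)).
      branch 2.1 (add F a):
        ○ open, literals {a=false, b=false}.
      branch 2.2 (add T (c iff (not a or a))):
        T (c iff (not a or a)): β-rule — branch into T c, T (not a or a)  //  F c, F (not a or a).
          branch 2.2.1 (add T c, T (not a or a)):
            T (not a or a): β-rule — branch into T not a  //  T a.
              branch 2.2.1.1 (add T not a):
                ○ open, literals {a=false, b=false, c=true}.
              branch 2.2.1.2 (add T a):
                ○ open, literals {a=true, b=false, c=true}.
          branch 2.2.2 (add F c, F (not a or a)):
            F (not a or a): α-rule — add F not a, F a.
            × closes — contains both a and not a.
1 branch closed, 4 open.
Each open branch fixes some atoms; the unmentioned ones are free. Counting distinct full assignments: branch {d=false} (e, b, a, c) contributes 16 new; branch {a=false, b=false} (e, d, c) contributes 4 new; branch {a=false, b=false, c=true} (e, d) contributes 0 new; branch {a=true, b=false, c=true} (e, d) contributes 2 new. Total: 22.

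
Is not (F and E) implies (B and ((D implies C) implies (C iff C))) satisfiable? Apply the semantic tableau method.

Initial set: {T (not (F and E) implies (B and ((D implies C) implies (C iff C))))}.
T (not (F and E) implies (B and ((D implies C) implies (C iff C)))): β-rule — branch into F not (F and E)  //  T (B and ((D implies C) implies (C iff C))).
  branch 1 (add F not (F and E)):
    F not (F and E): α-rule — add T F, T E.
    ○ open, literals {E=1, F=1}.
  branch 2 (add T (B and ((D implies C) implies (C iff C)))):
    T (B and ((D implies C) implies (C iff C))): α-rule — add T B, T ((D implies C) implies (C iff C)).
    T ((D implies C) implies (C iff C)): β-rule — branch into F (D implies C)  //  T (C iff C).
      branch 2.1 (add F (D implies C)):
        F (D implies C): α-rule — add T D, F C.
        ○ open, literals {B=1, C=0, D=1}.
      branch 2.2 (add T (C iff C)):
        T (C iff C): β-rule — branch into T C, T C  //  F C, F C.
          branch 2.2.1 (add T C, T C):
            ○ open, literals {B=1, C=1}.
          branch 2.2.2 (add F C, F C):
            ○ open, literals {B=1, C=0}.
0 branches closed, 4 open.
An open branch gives a satisfying assignment: E=1, F=1.

Satisfiable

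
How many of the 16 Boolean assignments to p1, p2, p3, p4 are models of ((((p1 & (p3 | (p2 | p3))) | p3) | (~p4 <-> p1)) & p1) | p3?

Initial set: {(((((p1 & (p3 | (p2 | p3))) | p3) | (~p4 <-> p1)) & p1) | p3)}.
(((((p1 & (p3 | (p2 | p3))) | p3) | (~p4 <-> p1)) & p1) | p3): β-rule — branch into ((((p1 & (p3 | (p2 | p3))) | p3) | (~p4 <-> p1)) & p1)  //  p3.
  branch 1 (add ((((p1 & (p3 | (p2 | p3))) | p3) | (~p4 <-> p1)) & p1)):
    ((((p1 & (p3 | (p2 | p3))) | p3) | (~p4 <-> p1)) & p1): α-rule — add (((p1 & (p3 | (p2 | p3))) | p3) | (~p4 <-> p1)), p1.
    (((p1 & (p3 | (p2 | p3))) | p3) | (~p4 <-> p1)): β-rule — branch into ((p1 & (p3 | (p2 | p3))) | p3)  //  (~p4 <-> p1).
      branch 1.1 (add ((p1 & (p3 | (p2 | p3))) | p3)):
        ((p1 & (p3 | (p2 | p3))) | p3): β-rule — branch into (p1 & (p3 | (p2 | p3)))  //  p3.
          branch 1.1.1 (add (p1 & (p3 | (p2 | p3)))):
            (p1 & (p3 | (p2 | p3))): α-rule — add p1, (p3 | (p2 | p3)).
            (p3 | (p2 | p3)): β-rule — branch into p3  //  (p2 | p3).
              branch 1.1.1.1 (add p3):
                ○ open, literals {p1=1, p3=1}.
              branch 1.1.1.2 (add (p2 | p3)):
                (p2 | p3): β-rule — branch into p2  //  p3.
                  branch 1.1.1.2.1 (add p2):
                    ○ open, literals {p1=1, p2=1}.
                  branch 1.1.1.2.2 (add p3):
                    ○ open, literals {p1=1, p3=1}.
          branch 1.1.2 (add p3):
            ○ open, literals {p1=1, p3=1}.
      branch 1.2 (add (~p4 <-> p1)):
        (~p4 <-> p1): β-rule — branch into ~p4, p1  //  ~~p4, ~p1.
          branch 1.2.1 (add ~p4, p1):
            ○ open, literals {p1=1, p4=0}.
          branch 1.2.2 (add ~~p4, ~p1):
            × closes — contains both p1 and ~p1.
  branch 2 (add p3):
    ○ open, literals {p3=1}.
1 branch closed, 6 open.
Each open branch fixes some atoms; the unmentioned ones are free. Counting distinct full assignments: branch {p1=1, p3=1} (p2, p4) contributes 4 new; branch {p1=1, p2=1} (p3, p4) contributes 2 new; branch {p1=1, p3=1} (p2, p4) contributes 0 new; branch {p1=1, p3=1} (p2, p4) contributes 0 new; branch {p1=1, p4=0} (p2, p3) contributes 1 new; branch {p3=1} (p1, p2, p4) contributes 4 new. Total: 11.

11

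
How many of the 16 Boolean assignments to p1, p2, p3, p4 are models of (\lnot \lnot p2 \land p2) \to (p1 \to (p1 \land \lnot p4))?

Initial set: {T ((\lnot \lnot p2 \land p2) \to (p1 \to (p1 \land \lnot p4)))}.
T ((\lnot \lnot p2 \land p2) \to (p1 \to (p1 \land \lnot p4))): β-rule — branch into F (\lnot \lnot p2 \land p2)  //  T (p1 \to (p1 \land \lnot p4)).
  branch 1 (add F (\lnot \lnot p2 \land p2)):
    F (\lnot \lnot p2 \land p2): β-rule — branch into F \lnot \lnot p2  //  F p2.
      branch 1.1 (add F \lnot \lnot p2):
        F \lnot \lnot p2: drop double negation, giving F p2.
        ○ open, literals {p2=0}.
      branch 1.2 (add F p2):
        ○ open, literals {p2=0}.
  branch 2 (add T (p1 \to (p1 \land \lnot p4))):
    T (p1 \to (p1 \land \lnot p4)): β-rule — branch into F p1  //  T (p1 \land \lnot p4).
      branch 2.1 (add F p1):
        ○ open, literals {p1=0}.
      branch 2.2 (add T (p1 \land \lnot p4)):
        T (p1 \land \lnot p4): α-rule — add T p1, T \lnot p4.
        ○ open, literals {p1=1, p4=0}.
0 branches closed, 4 open.
Each open branch fixes some atoms; the unmentioned ones are free. Counting distinct full assignments: branch {p2=0} (p1, p3, p4) contributes 8 new; branch {p2=0} (p1, p3, p4) contributes 0 new; branch {p1=0} (p2, p3, p4) contributes 4 new; branch {p1=1, p4=0} (p2, p3) contributes 2 new. Total: 14.

14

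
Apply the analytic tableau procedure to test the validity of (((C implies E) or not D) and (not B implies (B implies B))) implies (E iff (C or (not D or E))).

Assume the negation and expand:
Initial set: {not ((((C implies E) or not D) and (not B implies (B implies B))) implies (E iff (C or (not D or E))))}.
not ((((C implies E) or not D) and (not B implies (B implies B))) implies (E iff (C or (not D or E)))): α-rule — add (((C implies E) or not D) and (not B implies (B implies B))), not (E iff (C or (not D or E))).
(((C implies E) or not D) and (not B implies (B implies B))): α-rule — add ((C implies E) or not D), (not B implies (B implies B)).
not (E iff (C or (not D or E))): β-rule — branch into E, not (C or (not D or E))  //  not E, (C or (not D or E)).
  branch 1 (add E, not (C or (not D or E))):
    not (C or (not D or E)): α-rule — add not C, not (not D or E).
    not (not D or E): α-rule — add not not D, not E.
    × closes — contains both E and not E.
  branch 2 (add not E, (C or (not D or E))):
    ((C implies E) or not D): β-rule — branch into (C implies E)  //  not D.
      branch 2.1 (add (C implies E)):
        (not B implies (B implies B)): β-rule — branch into not not B  //  (B implies B).
          branch 2.1.1 (add not not B):
            (C or (not D or E)): β-rule — branch into C  //  (not D or E).
              branch 2.1.1.1 (add C):
                (C implies E): β-rule — branch into not C  //  E.
                  branch 2.1.1.1.1 (add not C):
                    × closes — contains both C and not C.
                  branch 2.1.1.1.2 (add E):
                    × closes — contains both E and not E.
              branch 2.1.1.2 (add (not D or E)):
                (C implies E): β-rule — branch into not C  //  E.
                  branch 2.1.1.2.1 (add not C):
                    (not D or E): β-rule — branch into not D  //  E.
                      branch 2.1.1.2.1.1 (add not D):
                        ○ open, literals {B=1, C=0, D=0, E=0}.
                      branch 2.1.1.2.1.2 (add E):
                        × closes — contains both E and not E.
                  branch 2.1.1.2.2 (add E):
                    × closes — contains both E and not E.
          branch 2.1.2 (add (B implies B)):
            (C or (not D or E)): β-rule — branch into C  //  (not D or E).
              branch 2.1.2.1 (add C):
                (C implies E): β-rule — branch into not C  //  E.
                  branch 2.1.2.1.1 (add not C):
                    × closes — contains both C and not C.
                  branch 2.1.2.1.2 (add E):
                    × closes — contains both E and not E.
              branch 2.1.2.2 (add (not D or E)):
                (C implies E): β-rule — branch into not C  //  E.
                  branch 2.1.2.2.1 (add not C):
                    (B implies B): β-rule — branch into not B  //  B.
                      branch 2.1.2.2.1.1 (add not B):
                        (not D or E): β-rule — branch into not D  //  E.
                          branch 2.1.2.2.1.1.1 (add not D):
                            ○ open, literals {B=0, C=0, D=0, E=0}.
                          branch 2.1.2.2.1.1.2 (add E):
                            × closes — contains both E and not E.
                      branch 2.1.2.2.1.2 (add B):
                        (not D or E): β-rule — branch into not D  //  E.
                          branch 2.1.2.2.1.2.1 (add not D):
                            ○ open, literals {B=1, C=0, D=0, E=0}.
                          branch 2.1.2.2.1.2.2 (add E):
                            × closes — contains both E and not E.
                  branch 2.1.2.2.2 (add E):
                    × closes — contains both E and not E.
      branch 2.2 (add not D):
        (not B implies (B implies B)): β-rule — branch into not not B  //  (B implies B).
          branch 2.2.1 (add not not B):
            (C or (not D or E)): β-rule — branch into C  //  (not D or E).
              branch 2.2.1.1 (add C):
                ○ open, literals {B=1, C=1, D=0, E=0}.
              branch 2.2.1.2 (add (not D or E)):
                (not D or E): β-rule — branch into not D  //  E.
                  branch 2.2.1.2.1 (add not D):
                    ○ open, literals {B=1, D=0, E=0}.
                  branch 2.2.1.2.2 (add E):
                    × closes — contains both E and not E.
          branch 2.2.2 (add (B implies B)):
            (C or (not D or E)): β-rule — branch into C  //  (not D or E).
              branch 2.2.2.1 (add C):
                (B implies B): β-rule — branch into not B  //  B.
                  branch 2.2.2.1.1 (add not B):
                    ○ open, literals {B=0, C=1, D=0, E=0}.
                  branch 2.2.2.1.2 (add B):
                    ○ open, literals {B=1, C=1, D=0, E=0}.
              branch 2.2.2.2 (add (not D or E)):
                (B implies B): β-rule — branch into not B  //  B.
                  branch 2.2.2.2.1 (add not B):
                    (not D or E): β-rule — branch into not D  //  E.
                      branch 2.2.2.2.1.1 (add not D):
                        ○ open, literals {B=0, D=0, E=0}.
                      branch 2.2.2.2.1.2 (add E):
                        × closes — contains both E and not E.
                  branch 2.2.2.2.2 (add B):
                    (not D or E): β-rule — branch into not D  //  E.
                      branch 2.2.2.2.2.1 (add not D):
                        ○ open, literals {B=1, D=0, E=0}.
                      branch 2.2.2.2.2.2 (add E):
                        × closes — contains both E and not E.
13 branches closed, 9 open.
An open branch gives a countermodel: B=1, C=0, D=0, E=0 (unmentioned atoms arbitrary); under it the original formula is false.

Not valid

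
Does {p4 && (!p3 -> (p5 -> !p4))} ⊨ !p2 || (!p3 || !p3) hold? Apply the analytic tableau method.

No

Initial set: {(p4 && (!p3 -> (p5 -> !p4))); !(!p2 || (!p3 || !p3))}.
(p4 && (!p3 -> (p5 -> !p4))): α-rule — add p4, (!p3 -> (p5 -> !p4)).
!(!p2 || (!p3 || !p3)): α-rule — add !!p2, !(!p3 || !p3).
!(!p3 || !p3): α-rule — add !!p3, !!p3.
(!p3 -> (p5 -> !p4)): β-rule — branch into !!p3  //  (p5 -> !p4).
  branch 1 (add !!p3):
    ○ open, literals {p2=true, p3=true, p4=true}.
  branch 2 (add (p5 -> !p4)):
    (p5 -> !p4): β-rule — branch into !p5  //  !p4.
      branch 2.1 (add !p5):
        ○ open, literals {p2=true, p3=true, p4=true, p5=false}.
      branch 2.2 (add !p4):
        × closes — contains both p4 and !p4.
1 branch closed, 2 open.
An open branch gives a countermodel: p2=true, p3=true, p4=true (unmentioned atoms arbitrary); the premises hold there but the conclusion fails.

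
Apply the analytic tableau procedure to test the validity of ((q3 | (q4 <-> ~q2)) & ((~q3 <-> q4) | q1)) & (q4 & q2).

Not valid

Assume the negation and expand:
Initial set: {~(((q3 | (q4 <-> ~q2)) & ((~q3 <-> q4) | q1)) & (q4 & q2))}.
~(((q3 | (q4 <-> ~q2)) & ((~q3 <-> q4) | q1)) & (q4 & q2)): β-rule — branch into ~((q3 | (q4 <-> ~q2)) & ((~q3 <-> q4) | q1))  //  ~(q4 & q2).
  branch 1 (add ~((q3 | (q4 <-> ~q2)) & ((~q3 <-> q4) | q1))):
    ~((q3 | (q4 <-> ~q2)) & ((~q3 <-> q4) | q1)): β-rule — branch into ~(q3 | (q4 <-> ~q2))  //  ~((~q3 <-> q4) | q1).
      branch 1.1 (add ~(q3 | (q4 <-> ~q2))):
        ~(q3 | (q4 <-> ~q2)): α-rule — add ~q3, ~(q4 <-> ~q2).
        ~(q4 <-> ~q2): β-rule — branch into q4, ~~q2  //  ~q4, ~q2.
          branch 1.1.1 (add q4, ~~q2):
            ○ open, literals {q2=1, q3=0, q4=1}.
          branch 1.1.2 (add ~q4, ~q2):
            ○ open, literals {q2=0, q3=0, q4=0}.
      branch 1.2 (add ~((~q3 <-> q4) | q1)):
        ~((~q3 <-> q4) | q1): α-rule — add ~(~q3 <-> q4), ~q1.
        ~(~q3 <-> q4): β-rule — branch into ~q3, ~q4  //  ~~q3, q4.
          branch 1.2.1 (add ~q3, ~q4):
            ○ open, literals {q1=0, q3=0, q4=0}.
          branch 1.2.2 (add ~~q3, q4):
            ○ open, literals {q1=0, q3=1, q4=1}.
  branch 2 (add ~(q4 & q2)):
    ~(q4 & q2): β-rule — branch into ~q4  //  ~q2.
      branch 2.1 (add ~q4):
        ○ open, literals {q4=0}.
      branch 2.2 (add ~q2):
        ○ open, literals {q2=0}.
0 branches closed, 6 open.
An open branch gives a countermodel: q2=1, q3=0, q4=1 (unmentioned atoms arbitrary); under it the original formula is false.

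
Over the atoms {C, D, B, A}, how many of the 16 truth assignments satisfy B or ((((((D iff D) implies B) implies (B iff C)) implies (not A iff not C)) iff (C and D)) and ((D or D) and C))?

Initial set: {(B or ((((((D iff D) implies B) implies (B iff C)) implies (not A iff not C)) iff (C and D)) and ((D or D) and C)))}.
(B or ((((((D iff D) implies B) implies (B iff C)) implies (not A iff not C)) iff (C and D)) and ((D or D) and C))): β-rule — branch into B  //  ((((((D iff D) implies B) implies (B iff C)) implies (not A iff not C)) iff (C and D)) and ((D or D) and C)).
  branch 1 (add B):
    ○ open, literals {B=true}.
  branch 2 (add ((((((D iff D) implies B) implies (B iff C)) implies (not A iff not C)) iff (C and D)) and ((D or D) and C))):
    ((((((D iff D) implies B) implies (B iff C)) implies (not A iff not C)) iff (C and D)) and ((D or D) and C)): α-rule — add (((((D iff D) implies B) implies (B iff C)) implies (not A iff not C)) iff (C and D)), ((D or D) and C).
    ((D or D) and C): α-rule — add (D or D), C.
    (((((D iff D) implies B) implies (B iff C)) implies (not A iff not C)) iff (C and D)): β-rule — branch into ((((D iff D) implies B) implies (B iff C)) implies (not A iff not C)), (C and D)  //  not ((((D iff D) implies B) implies (B iff C)) implies (not A iff not C)), not (C and D).
      branch 2.1 (add ((((D iff D) implies B) implies (B iff C)) implies (not A iff not C)), (C and D)):
        (C and D): α-rule — add C, D.
        (D or D): β-rule — branch into D  //  D.
          branch 2.1.1 (add D):
            ((((D iff D) implies B) implies (B iff C)) implies (not A iff not C)): β-rule — branch into not (((D iff D) implies B) implies (B iff C))  //  (not A iff not C).
              branch 2.1.1.1 (add not (((D iff D) implies B) implies (B iff C))):
                not (((D iff D) implies B) implies (B iff C)): α-rule — add ((D iff D) implies B), not (B iff C).
                ((D iff D) implies B): β-rule — branch into not (D iff D)  //  B.
                  branch 2.1.1.1.1 (add not (D iff D)):
                    not (B iff C): β-rule — branch into B, not C  //  not B, C.
                      branch 2.1.1.1.1.1 (add B, not C):
                        × closes — contains both C and not C.
                      branch 2.1.1.1.1.2 (add not B, C):
                        not (D iff D): β-rule — branch into D, not D  //  not D, D.
                          branch 2.1.1.1.1.2.1 (add D, not D):
                            × closes — contains both D and not D.
                          branch 2.1.1.1.1.2.2 (add not D, D):
                            × closes — contains both D and not D.
                  branch 2.1.1.1.2 (add B):
                    not (B iff C): β-rule — branch into B, not C  //  not B, C.
                      branch 2.1.1.1.2.1 (add B, not C):
                        × closes — contains both C and not C.
                      branch 2.1.1.1.2.2 (add not B, C):
                        × closes — contains both B and not B.
              branch 2.1.1.2 (add (not A iff not C)):
                (not A iff not C): β-rule — branch into not A, not C  //  not not A, not not C.
                  branch 2.1.1.2.1 (add not A, not C):
                    × closes — contains both C and not C.
                  branch 2.1.1.2.2 (add not not A, not not C):
                    ○ open, literals {A=true, C=true, D=true}.
          branch 2.1.2 (add D):
            ((((D iff D) implies B) implies (B iff C)) implies (not A iff not C)): β-rule — branch into not (((D iff D) implies B) implies (B iff C))  //  (not A iff not C).
              branch 2.1.2.1 (add not (((D iff D) implies B) implies (B iff C))):
                not (((D iff D) implies B) implies (B iff C)): α-rule — add ((D iff D) implies B), not (B iff C).
                ((D iff D) implies B): β-rule — branch into not (D iff D)  //  B.
                  branch 2.1.2.1.1 (add not (D iff D)):
                    not (B iff C): β-rule — branch into B, not C  //  not B, C.
                      branch 2.1.2.1.1.1 (add B, not C):
                        × closes — contains both C and not C.
                      branch 2.1.2.1.1.2 (add not B, C):
                        not (D iff D): β-rule — branch into D, not D  //  not D, D.
                          branch 2.1.2.1.1.2.1 (add D, not D):
                            × closes — contains both D and not D.
                          branch 2.1.2.1.1.2.2 (add not D, D):
                            × closes — contains both D and not D.
                  branch 2.1.2.1.2 (add B):
                    not (B iff C): β-rule — branch into B, not C  //  not B, C.
                      branch 2.1.2.1.2.1 (add B, not C):
                        × closes — contains both C and not C.
                      branch 2.1.2.1.2.2 (add not B, C):
                        × closes — contains both B and not B.
              branch 2.1.2.2 (add (not A iff not C)):
                (not A iff not C): β-rule — branch into not A, not C  //  not not A, not not C.
                  branch 2.1.2.2.1 (add not A, not C):
                    × closes — contains both C and not C.
                  branch 2.1.2.2.2 (add not not A, not not C):
                    ○ open, literals {A=true, C=true, D=true}.
      branch 2.2 (add not ((((D iff D) implies B) implies (B iff C)) implies (not A iff not C)), not (C and D)):
        not ((((D iff D) implies B) implies (B iff C)) implies (not A iff not C)): α-rule — add (((D iff D) implies B) implies (B iff C)), not (not A iff not C).
        (D or D): β-rule — branch into D  //  D.
          branch 2.2.1 (add D):
            not (C and D): β-rule — branch into not C  //  not D.
              branch 2.2.1.1 (add not C):
                × closes — contains both C and not C.
              branch 2.2.1.2 (add not D):
                × closes — contains both D and not D.
          branch 2.2.2 (add D):
            not (C and D): β-rule — branch into not C  //  not D.
              branch 2.2.2.1 (add not C):
                × closes — contains both C and not C.
              branch 2.2.2.2 (add not D):
                × closes — contains both D and not D.
16 branches closed, 3 open.
Each open branch fixes some atoms; the unmentioned ones are free. Counting distinct full assignments: branch {B=true} (C, D, A) contributes 8 new; branch {A=true, C=true, D=true} (B) contributes 1 new; branch {A=true, C=true, D=true} (B) contributes 0 new. Total: 9.

9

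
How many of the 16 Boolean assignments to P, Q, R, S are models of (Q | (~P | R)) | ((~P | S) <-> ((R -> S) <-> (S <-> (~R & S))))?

15

Initial set: {T ((Q | (~P | R)) | ((~P | S) <-> ((R -> S) <-> (S <-> (~R & S)))))}.
T ((Q | (~P | R)) | ((~P | S) <-> ((R -> S) <-> (S <-> (~R & S))))): β-rule — branch into T (Q | (~P | R))  //  T ((~P | S) <-> ((R -> S) <-> (S <-> (~R & S)))).
  branch 1 (add T (Q | (~P | R))):
    T (Q | (~P | R)): β-rule — branch into T Q  //  T (~P | R).
      branch 1.1 (add T Q):
        ○ open, literals {Q=true}.
      branch 1.2 (add T (~P | R)):
        T (~P | R): β-rule — branch into T ~P  //  T R.
          branch 1.2.1 (add T ~P):
            ○ open, literals {P=false}.
          branch 1.2.2 (add T R):
            ○ open, literals {R=true}.
  branch 2 (add T ((~P | S) <-> ((R -> S) <-> (S <-> (~R & S))))):
    T ((~P | S) <-> ((R -> S) <-> (S <-> (~R & S)))): β-rule — branch into T (~P | S), T ((R -> S) <-> (S <-> (~R & S)))  //  F (~P | S), F ((R -> S) <-> (S <-> (~R & S))).
      branch 2.1 (add T (~P | S), T ((R -> S) <-> (S <-> (~R & S)))):
        T (~P | S): β-rule — branch into T ~P  //  T S.
          branch 2.1.1 (add T ~P):
            T ((R -> S) <-> (S <-> (~R & S))): β-rule — branch into T (R -> S), T (S <-> (~R & S))  //  F (R -> S), F (S <-> (~R & S)).
              branch 2.1.1.1 (add T (R -> S), T (S <-> (~R & S))):
                T (R -> S): β-rule — branch into F R  //  T S.
                  branch 2.1.1.1.1 (add F R):
                    T (S <-> (~R & S)): β-rule — branch into T S, T (~R & S)  //  F S, F (~R & S).
                      branch 2.1.1.1.1.1 (add T S, T (~R & S)):
                        T (~R & S): α-rule — add T ~R, T S.
                        ○ open, literals {P=false, R=false, S=true}.
                      branch 2.1.1.1.1.2 (add F S, F (~R & S)):
                        F (~R & S): β-rule — branch into F ~R  //  F S.
                          branch 2.1.1.1.1.2.1 (add F ~R):
                            × closes — contains both R and ~R.
                          branch 2.1.1.1.1.2.2 (add F S):
                            ○ open, literals {P=false, R=false, S=false}.
                  branch 2.1.1.1.2 (add T S):
                    T (S <-> (~R & S)): β-rule — branch into T S, T (~R & S)  //  F S, F (~R & S).
                      branch 2.1.1.1.2.1 (add T S, T (~R & S)):
                        T (~R & S): α-rule — add T ~R, T S.
                        ○ open, literals {P=false, R=false, S=true}.
                      branch 2.1.1.1.2.2 (add F S, F (~R & S)):
                        × closes — contains both S and ~S.
              branch 2.1.1.2 (add F (R -> S), F (S <-> (~R & S))):
                F (R -> S): α-rule — add T R, F S.
                F (S <-> (~R & S)): β-rule — branch into T S, F (~R & S)  //  F S, T (~R & S).
                  branch 2.1.1.2.1 (add T S, F (~R & S)):
                    × closes — contains both S and ~S.
                  branch 2.1.1.2.2 (add F S, T (~R & S)):
                    T (~R & S): α-rule — add T ~R, T S.
                    × closes — contains both R and ~R.
          branch 2.1.2 (add T S):
            T ((R -> S) <-> (S <-> (~R & S))): β-rule — branch into T (R -> S), T (S <-> (~R & S))  //  F (R -> S), F (S <-> (~R & S)).
              branch 2.1.2.1 (add T (R -> S), T (S <-> (~R & S))):
                T (R -> S): β-rule — branch into F R  //  T S.
                  branch 2.1.2.1.1 (add F R):
                    T (S <-> (~R & S)): β-rule — branch into T S, T (~R & S)  //  F S, F (~R & S).
                      branch 2.1.2.1.1.1 (add T S, T (~R & S)):
                        T (~R & S): α-rule — add T ~R, T S.
                        ○ open, literals {R=false, S=true}.
                      branch 2.1.2.1.1.2 (add F S, F (~R & S)):
                        × closes — contains both S and ~S.
                  branch 2.1.2.1.2 (add T S):
                    T (S <-> (~R & S)): β-rule — branch into T S, T (~R & S)  //  F S, F (~R & S).
                      branch 2.1.2.1.2.1 (add T S, T (~R & S)):
                        T (~R & S): α-rule — add T ~R, T S.
                        ○ open, literals {R=false, S=true}.
                      branch 2.1.2.1.2.2 (add F S, F (~R & S)):
                        × closes — contains both S and ~S.
              branch 2.1.2.2 (add F (R -> S), F (S <-> (~R & S))):
                F (R -> S): α-rule — add T R, F S.
                × closes — contains both S and ~S.
      branch 2.2 (add F (~P | S), F ((R -> S) <-> (S <-> (~R & S)))):
        F (~P | S): α-rule — add F ~P, F S.
        F ((R -> S) <-> (S <-> (~R & S))): β-rule — branch into T (R -> S), F (S <-> (~R & S))  //  F (R -> S), T (S <-> (~R & S)).
          branch 2.2.1 (add T (R -> S), F (S <-> (~R & S))):
            T (R -> S): β-rule — branch into F R  //  T S.
              branch 2.2.1.1 (add F R):
                F (S <-> (~R & S)): β-rule — branch into T S, F (~R & S)  //  F S, T (~R & S).
                  branch 2.2.1.1.1 (add T S, F (~R & S)):
                    × closes — contains both S and ~S.
                  branch 2.2.1.1.2 (add F S, T (~R & S)):
                    T (~R & S): α-rule — add T ~R, T S.
                    × closes — contains both S and ~S.
              branch 2.2.1.2 (add T S):
                × closes — contains both S and ~S.
          branch 2.2.2 (add F (R -> S), T (S <-> (~R & S))):
            F (R -> S): α-rule — add T R, F S.
            T (S <-> (~R & S)): β-rule — branch into T S, T (~R & S)  //  F S, F (~R & S).
              branch 2.2.2.1 (add T S, T (~R & S)):
                × closes — contains both S and ~S.
              branch 2.2.2.2 (add F S, F (~R & S)):
                F (~R & S): β-rule — branch into F ~R  //  F S.
                  branch 2.2.2.2.1 (add F ~R):
                    ○ open, literals {P=true, R=true, S=false}.
                  branch 2.2.2.2.2 (add F S):
                    ○ open, literals {P=true, R=true, S=false}.
11 branches closed, 10 open.
Each open branch fixes some atoms; the unmentioned ones are free. Counting distinct full assignments: branch {Q=true} (P, R, S) contributes 8 new; branch {P=false} (Q, R, S) contributes 4 new; branch {R=true} (P, Q, S) contributes 2 new; branch {P=false, R=false, S=true} (Q) contributes 0 new; branch {P=false, R=false, S=false} (Q) contributes 0 new; branch {P=false, R=false, S=true} (Q) contributes 0 new; branch {R=false, S=true} (P, Q) contributes 1 new; branch {R=false, S=true} (P, Q) contributes 0 new; branch {P=true, R=true, S=false} (Q) contributes 0 new; branch {P=true, R=true, S=false} (Q) contributes 0 new. Total: 15.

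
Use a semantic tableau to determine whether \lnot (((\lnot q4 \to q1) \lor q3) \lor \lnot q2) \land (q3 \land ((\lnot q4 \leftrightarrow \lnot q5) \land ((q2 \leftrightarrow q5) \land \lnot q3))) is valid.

Assume the negation and expand:
Initial set: {\lnot (\lnot (((\lnot q4 \to q1) \lor q3) \lor \lnot q2) \land (q3 \land ((\lnot q4 \leftrightarrow \lnot q5) \land ((q2 \leftrightarrow q5) \land \lnot q3))))}.
\lnot (\lnot (((\lnot q4 \to q1) \lor q3) \lor \lnot q2) \land (q3 \land ((\lnot q4 \leftrightarrow \lnot q5) \land ((q2 \leftrightarrow q5) \land \lnot q3)))): β-rule — branch into \lnot \lnot (((\lnot q4 \to q1) \lor q3) \lor \lnot q2)  //  \lnot (q3 \land ((\lnot q4 \leftrightarrow \lnot q5) \land ((q2 \leftrightarrow q5) \land \lnot q3))).
  branch 1 (add \lnot \lnot (((\lnot q4 \to q1) \lor q3) \lor \lnot q2)):
    \lnot \lnot (((\lnot q4 \to q1) \lor q3) \lor \lnot q2): β-rule — branch into ((\lnot q4 \to q1) \lor q3)  //  \lnot q2.
      branch 1.1 (add ((\lnot q4 \to q1) \lor q3)):
        ((\lnot q4 \to q1) \lor q3): β-rule — branch into (\lnot q4 \to q1)  //  q3.
          branch 1.1.1 (add (\lnot q4 \to q1)):
            (\lnot q4 \to q1): β-rule — branch into \lnot \lnot q4  //  q1.
              branch 1.1.1.1 (add \lnot \lnot q4):
                ○ open, literals {q4=true}.
              branch 1.1.1.2 (add q1):
                ○ open, literals {q1=true}.
          branch 1.1.2 (add q3):
            ○ open, literals {q3=true}.
      branch 1.2 (add \lnot q2):
        ○ open, literals {q2=false}.
  branch 2 (add \lnot (q3 \land ((\lnot q4 \leftrightarrow \lnot q5) \land ((q2 \leftrightarrow q5) \land \lnot q3)))):
    \lnot (q3 \land ((\lnot q4 \leftrightarrow \lnot q5) \land ((q2 \leftrightarrow q5) \land \lnot q3))): β-rule — branch into \lnot q3  //  \lnot ((\lnot q4 \leftrightarrow \lnot q5) \land ((q2 \leftrightarrow q5) \land \lnot q3)).
      branch 2.1 (add \lnot q3):
        ○ open, literals {q3=false}.
      branch 2.2 (add \lnot ((\lnot q4 \leftrightarrow \lnot q5) \land ((q2 \leftrightarrow q5) \land \lnot q3))):
        \lnot ((\lnot q4 \leftrightarrow \lnot q5) \land ((q2 \leftrightarrow q5) \land \lnot q3)): β-rule — branch into \lnot (\lnot q4 \leftrightarrow \lnot q5)  //  \lnot ((q2 \leftrightarrow q5) \land \lnot q3).
          branch 2.2.1 (add \lnot (\lnot q4 \leftrightarrow \lnot q5)):
            \lnot (\lnot q4 \leftrightarrow \lnot q5): β-rule — branch into \lnot q4, \lnot \lnot q5  //  \lnot \lnot q4, \lnot q5.
              branch 2.2.1.1 (add \lnot q4, \lnot \lnot q5):
                ○ open, literals {q4=false, q5=true}.
              branch 2.2.1.2 (add \lnot \lnot q4, \lnot q5):
                ○ open, literals {q4=true, q5=false}.
          branch 2.2.2 (add \lnot ((q2 \leftrightarrow q5) \land \lnot q3)):
            \lnot ((q2 \leftrightarrow q5) \land \lnot q3): β-rule — branch into \lnot (q2 \leftrightarrow q5)  //  \lnot \lnot q3.
              branch 2.2.2.1 (add \lnot (q2 \leftrightarrow q5)):
                \lnot (q2 \leftrightarrow q5): β-rule — branch into q2, \lnot q5  //  \lnot q2, q5.
                  branch 2.2.2.1.1 (add q2, \lnot q5):
                    ○ open, literals {q2=true, q5=false}.
                  branch 2.2.2.1.2 (add \lnot q2, q5):
                    ○ open, literals {q2=false, q5=true}.
              branch 2.2.2.2 (add \lnot \lnot q3):
                ○ open, literals {q3=true}.
0 branches closed, 10 open.
An open branch gives a countermodel: q4=true (unmentioned atoms arbitrary); under it the original formula is false.

Not valid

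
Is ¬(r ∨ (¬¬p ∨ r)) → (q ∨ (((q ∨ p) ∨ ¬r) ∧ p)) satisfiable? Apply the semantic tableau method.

Satisfiable

Initial set: {(¬(r ∨ (¬¬p ∨ r)) → (q ∨ (((q ∨ p) ∨ ¬r) ∧ p)))}.
(¬(r ∨ (¬¬p ∨ r)) → (q ∨ (((q ∨ p) ∨ ¬r) ∧ p))): β-rule — branch into ¬¬(r ∨ (¬¬p ∨ r))  //  (q ∨ (((q ∨ p) ∨ ¬r) ∧ p)).
  branch 1 (add ¬¬(r ∨ (¬¬p ∨ r))):
    ¬¬(r ∨ (¬¬p ∨ r)): β-rule — branch into r  //  (¬¬p ∨ r).
      branch 1.1 (add r):
        ○ open, literals {r=true}.
      branch 1.2 (add (¬¬p ∨ r)):
        (¬¬p ∨ r): β-rule — branch into ¬¬p  //  r.
          branch 1.2.1 (add ¬¬p):
            ¬¬p: drop double negation, giving p.
            ○ open, literals {p=true}.
          branch 1.2.2 (add r):
            ○ open, literals {r=true}.
  branch 2 (add (q ∨ (((q ∨ p) ∨ ¬r) ∧ p))):
    (q ∨ (((q ∨ p) ∨ ¬r) ∧ p)): β-rule — branch into q  //  (((q ∨ p) ∨ ¬r) ∧ p).
      branch 2.1 (add q):
        ○ open, literals {q=true}.
      branch 2.2 (add (((q ∨ p) ∨ ¬r) ∧ p)):
        (((q ∨ p) ∨ ¬r) ∧ p): α-rule — add ((q ∨ p) ∨ ¬r), p.
        ((q ∨ p) ∨ ¬r): β-rule — branch into (q ∨ p)  //  ¬r.
          branch 2.2.1 (add (q ∨ p)):
            (q ∨ p): β-rule — branch into q  //  p.
              branch 2.2.1.1 (add q):
                ○ open, literals {p=true, q=true}.
              branch 2.2.1.2 (add p):
                ○ open, literals {p=true}.
          branch 2.2.2 (add ¬r):
            ○ open, literals {p=true, r=false}.
0 branches closed, 7 open.
An open branch gives a satisfying assignment: r=true.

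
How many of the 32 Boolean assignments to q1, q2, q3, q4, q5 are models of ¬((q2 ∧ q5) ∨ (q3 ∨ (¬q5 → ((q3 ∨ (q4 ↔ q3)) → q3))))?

4

Initial set: {¬((q2 ∧ q5) ∨ (q3 ∨ (¬q5 → ((q3 ∨ (q4 ↔ q3)) → q3))))}.
¬((q2 ∧ q5) ∨ (q3 ∨ (¬q5 → ((q3 ∨ (q4 ↔ q3)) → q3)))): α-rule — add ¬(q2 ∧ q5), ¬(q3 ∨ (¬q5 → ((q3 ∨ (q4 ↔ q3)) → q3))).
¬(q3 ∨ (¬q5 → ((q3 ∨ (q4 ↔ q3)) → q3))): α-rule — add ¬q3, ¬(¬q5 → ((q3 ∨ (q4 ↔ q3)) → q3)).
¬(¬q5 → ((q3 ∨ (q4 ↔ q3)) → q3)): α-rule — add ¬q5, ¬((q3 ∨ (q4 ↔ q3)) → q3).
¬((q3 ∨ (q4 ↔ q3)) → q3): α-rule — add (q3 ∨ (q4 ↔ q3)), ¬q3.
¬(q2 ∧ q5): β-rule — branch into ¬q2  //  ¬q5.
  branch 1 (add ¬q2):
    (q3 ∨ (q4 ↔ q3)): β-rule — branch into q3  //  (q4 ↔ q3).
      branch 1.1 (add q3):
        × closes — contains both q3 and ¬q3.
      branch 1.2 (add (q4 ↔ q3)):
        (q4 ↔ q3): β-rule — branch into q4, q3  //  ¬q4, ¬q3.
          branch 1.2.1 (add q4, q3):
            × closes — contains both q3 and ¬q3.
          branch 1.2.2 (add ¬q4, ¬q3):
            ○ open, literals {q2=false, q3=false, q4=false, q5=false}.
  branch 2 (add ¬q5):
    (q3 ∨ (q4 ↔ q3)): β-rule — branch into q3  //  (q4 ↔ q3).
      branch 2.1 (add q3):
        × closes — contains both q3 and ¬q3.
      branch 2.2 (add (q4 ↔ q3)):
        (q4 ↔ q3): β-rule — branch into q4, q3  //  ¬q4, ¬q3.
          branch 2.2.1 (add q4, q3):
            × closes — contains both q3 and ¬q3.
          branch 2.2.2 (add ¬q4, ¬q3):
            ○ open, literals {q3=false, q4=false, q5=false}.
4 branches closed, 2 open.
Each open branch fixes some atoms; the unmentioned ones are free. Counting distinct full assignments: branch {q2=false, q3=false, q4=false, q5=false} (q1) contributes 2 new; branch {q3=false, q4=false, q5=false} (q1, q2) contributes 2 new. Total: 4.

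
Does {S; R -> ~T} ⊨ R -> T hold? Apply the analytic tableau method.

Initial set: {S; (R -> ~T); ~(R -> T)}.
~(R -> T): α-rule — add R, ~T.
(R -> ~T): β-rule — branch into ~R  //  ~T.
  branch 1 (add ~R):
    × closes — contains both R and ~R.
  branch 2 (add ~T):
    ○ open, literals {R=1, S=1, T=0}.
1 branch closed, 1 open.
An open branch gives a countermodel: R=1, S=1, T=0 (unmentioned atoms arbitrary); the premises hold there but the conclusion fails.

No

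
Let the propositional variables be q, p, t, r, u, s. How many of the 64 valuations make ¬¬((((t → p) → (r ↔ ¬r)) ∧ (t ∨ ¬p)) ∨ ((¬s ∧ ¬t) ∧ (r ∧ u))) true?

Initial set: {¬¬((((t → p) → (r ↔ ¬r)) ∧ (t ∨ ¬p)) ∨ ((¬s ∧ ¬t) ∧ (r ∧ u)))}.
¬¬((((t → p) → (r ↔ ¬r)) ∧ (t ∨ ¬p)) ∨ ((¬s ∧ ¬t) ∧ (r ∧ u))): drop double negation, giving ((((t → p) → (r ↔ ¬r)) ∧ (t ∨ ¬p)) ∨ ((¬s ∧ ¬t) ∧ (r ∧ u))).
((((t → p) → (r ↔ ¬r)) ∧ (t ∨ ¬p)) ∨ ((¬s ∧ ¬t) ∧ (r ∧ u))): β-rule — branch into (((t → p) → (r ↔ ¬r)) ∧ (t ∨ ¬p))  //  ((¬s ∧ ¬t) ∧ (r ∧ u)).
  branch 1 (add (((t → p) → (r ↔ ¬r)) ∧ (t ∨ ¬p))):
    (((t → p) → (r ↔ ¬r)) ∧ (t ∨ ¬p)): α-rule — add ((t → p) → (r ↔ ¬r)), (t ∨ ¬p).
    ((t → p) → (r ↔ ¬r)): β-rule — branch into ¬(t → p)  //  (r ↔ ¬r).
      branch 1.1 (add ¬(t → p)):
        ¬(t → p): α-rule — add t, ¬p.
        (t ∨ ¬p): β-rule — branch into t  //  ¬p.
          branch 1.1.1 (add t):
            ○ open, literals {p=F, t=T}.
          branch 1.1.2 (add ¬p):
            ○ open, literals {p=F, t=T}.
      branch 1.2 (add (r ↔ ¬r)):
        (t ∨ ¬p): β-rule — branch into t  //  ¬p.
          branch 1.2.1 (add t):
            (r ↔ ¬r): β-rule — branch into r, ¬r  //  ¬r, ¬¬r.
              branch 1.2.1.1 (add r, ¬r):
                × closes — contains both r and ¬r.
              branch 1.2.1.2 (add ¬r, ¬¬r):
                × closes — contains both r and ¬r.
          branch 1.2.2 (add ¬p):
            (r ↔ ¬r): β-rule — branch into r, ¬r  //  ¬r, ¬¬r.
              branch 1.2.2.1 (add r, ¬r):
                × closes — contains both r and ¬r.
              branch 1.2.2.2 (add ¬r, ¬¬r):
                × closes — contains both r and ¬r.
  branch 2 (add ((¬s ∧ ¬t) ∧ (r ∧ u))):
    ((¬s ∧ ¬t) ∧ (r ∧ u)): α-rule — add (¬s ∧ ¬t), (r ∧ u).
    (¬s ∧ ¬t): α-rule — add ¬s, ¬t.
    (r ∧ u): α-rule — add r, u.
    ○ open, literals {r=T, s=F, t=F, u=T}.
4 branches closed, 3 open.
Each open branch fixes some atoms; the unmentioned ones are free. Counting distinct full assignments: branch {p=F, t=T} (q, r, u, s) contributes 16 new; branch {p=F, t=T} (q, r, u, s) contributes 0 new; branch {r=T, s=F, t=F, u=T} (q, p) contributes 4 new. Total: 20.

20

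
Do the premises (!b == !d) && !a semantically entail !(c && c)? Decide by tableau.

Initial set: {((!b == !d) && !a); !!(c && c)}.
((!b == !d) && !a): α-rule — add (!b == !d), !a.
!!(c && c): α-rule — add c, c.
(!b == !d): β-rule — branch into !b, !d  //  !!b, !!d.
  branch 1 (add !b, !d):
    ○ open, literals {a=0, b=0, c=1, d=0}.
  branch 2 (add !!b, !!d):
    ○ open, literals {a=0, b=1, c=1, d=1}.
0 branches closed, 2 open.
An open branch gives a countermodel: a=0, b=0, c=1, d=0 (unmentioned atoms arbitrary); the premises hold there but the conclusion fails.

No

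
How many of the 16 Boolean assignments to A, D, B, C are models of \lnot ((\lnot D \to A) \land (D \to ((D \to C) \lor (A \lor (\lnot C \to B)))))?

5

Initial set: {\lnot ((\lnot D \to A) \land (D \to ((D \to C) \lor (A \lor (\lnot C \to B)))))}.
\lnot ((\lnot D \to A) \land (D \to ((D \to C) \lor (A \lor (\lnot C \to B))))): β-rule — branch into \lnot (\lnot D \to A)  //  \lnot (D \to ((D \to C) \lor (A \lor (\lnot C \to B)))).
  branch 1 (add \lnot (\lnot D \to A)):
    \lnot (\lnot D \to A): α-rule — add \lnot D, \lnot A.
    ○ open, literals {A=false, D=false}.
  branch 2 (add \lnot (D \to ((D \to C) \lor (A \lor (\lnot C \to B))))):
    \lnot (D \to ((D \to C) \lor (A \lor (\lnot C \to B)))): α-rule — add D, \lnot ((D \to C) \lor (A \lor (\lnot C \to B))).
    \lnot ((D \to C) \lor (A \lor (\lnot C \to B))): α-rule — add \lnot (D \to C), \lnot (A \lor (\lnot C \to B)).
    \lnot (D \to C): α-rule — add D, \lnot C.
    \lnot (A \lor (\lnot C \to B)): α-rule — add \lnot A, \lnot (\lnot C \to B).
    \lnot (\lnot C \to B): α-rule — add \lnot C, \lnot B.
    ○ open, literals {A=false, B=false, C=false, D=true}.
0 branches closed, 2 open.
Each open branch fixes some atoms; the unmentioned ones are free. Counting distinct full assignments: branch {A=false, D=false} (B, C) contributes 4 new; branch {A=false, B=false, C=false, D=true} (none free) contributes 1 new. Total: 5.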